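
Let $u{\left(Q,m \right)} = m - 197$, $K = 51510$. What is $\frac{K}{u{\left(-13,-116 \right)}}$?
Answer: $- \frac{51510}{313} \approx -164.57$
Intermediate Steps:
$u{\left(Q,m \right)} = -197 + m$
$\frac{K}{u{\left(-13,-116 \right)}} = \frac{51510}{-197 - 116} = \frac{51510}{-313} = 51510 \left(- \frac{1}{313}\right) = - \frac{51510}{313}$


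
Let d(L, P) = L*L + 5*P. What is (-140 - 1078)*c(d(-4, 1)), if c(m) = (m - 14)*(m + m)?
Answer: -358092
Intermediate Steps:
d(L, P) = L² + 5*P
c(m) = 2*m*(-14 + m) (c(m) = (-14 + m)*(2*m) = 2*m*(-14 + m))
(-140 - 1078)*c(d(-4, 1)) = (-140 - 1078)*(2*((-4)² + 5*1)*(-14 + ((-4)² + 5*1))) = -2436*(16 + 5)*(-14 + (16 + 5)) = -2436*21*(-14 + 21) = -2436*21*7 = -1218*294 = -358092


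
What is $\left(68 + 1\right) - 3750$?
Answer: $-3681$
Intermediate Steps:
$\left(68 + 1\right) - 3750 = 69 - 3750 = -3681$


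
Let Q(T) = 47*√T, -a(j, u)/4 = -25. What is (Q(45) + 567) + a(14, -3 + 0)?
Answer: 667 + 141*√5 ≈ 982.29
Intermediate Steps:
a(j, u) = 100 (a(j, u) = -4*(-25) = 100)
(Q(45) + 567) + a(14, -3 + 0) = (47*√45 + 567) + 100 = (47*(3*√5) + 567) + 100 = (141*√5 + 567) + 100 = (567 + 141*√5) + 100 = 667 + 141*√5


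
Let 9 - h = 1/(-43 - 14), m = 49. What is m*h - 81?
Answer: 20569/57 ≈ 360.86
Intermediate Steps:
h = 514/57 (h = 9 - 1/(-43 - 14) = 9 - 1/(-57) = 9 - 1*(-1/57) = 9 + 1/57 = 514/57 ≈ 9.0175)
m*h - 81 = 49*(514/57) - 81 = 25186/57 - 81 = 20569/57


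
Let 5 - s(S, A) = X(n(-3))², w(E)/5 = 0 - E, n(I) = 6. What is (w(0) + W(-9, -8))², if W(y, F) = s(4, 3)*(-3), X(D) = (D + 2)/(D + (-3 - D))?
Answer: 361/9 ≈ 40.111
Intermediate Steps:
w(E) = -5*E (w(E) = 5*(0 - E) = 5*(-E) = -5*E)
X(D) = -⅔ - D/3 (X(D) = (2 + D)/(-3) = (2 + D)*(-⅓) = -⅔ - D/3)
s(S, A) = -19/9 (s(S, A) = 5 - (-⅔ - ⅓*6)² = 5 - (-⅔ - 2)² = 5 - (-8/3)² = 5 - 1*64/9 = 5 - 64/9 = -19/9)
W(y, F) = 19/3 (W(y, F) = -19/9*(-3) = 19/3)
(w(0) + W(-9, -8))² = (-5*0 + 19/3)² = (0 + 19/3)² = (19/3)² = 361/9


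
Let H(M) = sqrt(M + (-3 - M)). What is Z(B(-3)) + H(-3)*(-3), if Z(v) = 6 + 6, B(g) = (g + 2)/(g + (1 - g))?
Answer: 12 - 3*I*sqrt(3) ≈ 12.0 - 5.1962*I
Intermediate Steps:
H(M) = I*sqrt(3) (H(M) = sqrt(-3) = I*sqrt(3))
B(g) = 2 + g (B(g) = (2 + g)/1 = (2 + g)*1 = 2 + g)
Z(v) = 12
Z(B(-3)) + H(-3)*(-3) = 12 + (I*sqrt(3))*(-3) = 12 - 3*I*sqrt(3)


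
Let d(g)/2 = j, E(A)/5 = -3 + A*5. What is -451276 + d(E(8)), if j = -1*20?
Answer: -451316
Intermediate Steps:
E(A) = -15 + 25*A (E(A) = 5*(-3 + A*5) = 5*(-3 + 5*A) = -15 + 25*A)
j = -20
d(g) = -40 (d(g) = 2*(-20) = -40)
-451276 + d(E(8)) = -451276 - 40 = -451316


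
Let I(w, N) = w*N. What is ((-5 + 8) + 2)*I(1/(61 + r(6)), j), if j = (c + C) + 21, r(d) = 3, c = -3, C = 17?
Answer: 175/64 ≈ 2.7344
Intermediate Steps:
j = 35 (j = (-3 + 17) + 21 = 14 + 21 = 35)
I(w, N) = N*w
((-5 + 8) + 2)*I(1/(61 + r(6)), j) = ((-5 + 8) + 2)*(35/(61 + 3)) = (3 + 2)*(35/64) = 5*(35*(1/64)) = 5*(35/64) = 175/64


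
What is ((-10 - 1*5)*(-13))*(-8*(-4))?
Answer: 6240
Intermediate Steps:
((-10 - 1*5)*(-13))*(-8*(-4)) = ((-10 - 5)*(-13))*32 = -15*(-13)*32 = 195*32 = 6240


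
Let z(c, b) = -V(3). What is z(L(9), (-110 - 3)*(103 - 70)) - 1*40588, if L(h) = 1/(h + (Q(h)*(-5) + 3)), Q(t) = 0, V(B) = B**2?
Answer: -40597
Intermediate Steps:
L(h) = 1/(3 + h) (L(h) = 1/(h + (0*(-5) + 3)) = 1/(h + (0 + 3)) = 1/(h + 3) = 1/(3 + h))
z(c, b) = -9 (z(c, b) = -1*3**2 = -1*9 = -9)
z(L(9), (-110 - 3)*(103 - 70)) - 1*40588 = -9 - 1*40588 = -9 - 40588 = -40597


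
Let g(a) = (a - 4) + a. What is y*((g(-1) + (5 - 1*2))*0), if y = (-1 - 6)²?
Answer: 0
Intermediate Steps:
g(a) = -4 + 2*a (g(a) = (-4 + a) + a = -4 + 2*a)
y = 49 (y = (-7)² = 49)
y*((g(-1) + (5 - 1*2))*0) = 49*(((-4 + 2*(-1)) + (5 - 1*2))*0) = 49*(((-4 - 2) + (5 - 2))*0) = 49*((-6 + 3)*0) = 49*(-3*0) = 49*0 = 0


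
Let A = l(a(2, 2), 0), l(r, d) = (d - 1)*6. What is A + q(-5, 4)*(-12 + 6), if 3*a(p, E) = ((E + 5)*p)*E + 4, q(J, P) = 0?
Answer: -6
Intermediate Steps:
a(p, E) = 4/3 + E*p*(5 + E)/3 (a(p, E) = (((E + 5)*p)*E + 4)/3 = (((5 + E)*p)*E + 4)/3 = ((p*(5 + E))*E + 4)/3 = (E*p*(5 + E) + 4)/3 = (4 + E*p*(5 + E))/3 = 4/3 + E*p*(5 + E)/3)
l(r, d) = -6 + 6*d (l(r, d) = (-1 + d)*6 = -6 + 6*d)
A = -6 (A = -6 + 6*0 = -6 + 0 = -6)
A + q(-5, 4)*(-12 + 6) = -6 + 0*(-12 + 6) = -6 + 0*(-6) = -6 + 0 = -6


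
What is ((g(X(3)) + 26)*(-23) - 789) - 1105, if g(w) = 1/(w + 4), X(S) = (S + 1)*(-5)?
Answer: -39849/16 ≈ -2490.6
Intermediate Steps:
X(S) = -5 - 5*S (X(S) = (1 + S)*(-5) = -5 - 5*S)
g(w) = 1/(4 + w)
((g(X(3)) + 26)*(-23) - 789) - 1105 = ((1/(4 + (-5 - 5*3)) + 26)*(-23) - 789) - 1105 = ((1/(4 + (-5 - 15)) + 26)*(-23) - 789) - 1105 = ((1/(4 - 20) + 26)*(-23) - 789) - 1105 = ((1/(-16) + 26)*(-23) - 789) - 1105 = ((-1/16 + 26)*(-23) - 789) - 1105 = ((415/16)*(-23) - 789) - 1105 = (-9545/16 - 789) - 1105 = -22169/16 - 1105 = -39849/16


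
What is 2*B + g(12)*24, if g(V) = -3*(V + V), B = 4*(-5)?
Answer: -1768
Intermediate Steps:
B = -20
g(V) = -6*V
2*B + g(12)*24 = 2*(-20) - 6*12*24 = -40 - 72*24 = -40 - 1728 = -1768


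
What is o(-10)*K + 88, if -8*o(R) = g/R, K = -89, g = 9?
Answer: 6239/80 ≈ 77.988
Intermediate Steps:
o(R) = -9/(8*R)
o(-10)*K + 88 = -9/8/(-10)*(-89) + 88 = -9/8*(-⅒)*(-89) + 88 = (9/80)*(-89) + 88 = -801/80 + 88 = 6239/80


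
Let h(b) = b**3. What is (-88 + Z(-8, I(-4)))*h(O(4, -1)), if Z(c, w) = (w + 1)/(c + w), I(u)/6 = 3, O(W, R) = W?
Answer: -27552/5 ≈ -5510.4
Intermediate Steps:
I(u) = 18 (I(u) = 6*3 = 18)
Z(c, w) = (1 + w)/(c + w)
(-88 + Z(-8, I(-4)))*h(O(4, -1)) = (-88 + (1 + 18)/(-8 + 18))*4**3 = (-88 + 19/10)*64 = -861/10*64 = -27552/5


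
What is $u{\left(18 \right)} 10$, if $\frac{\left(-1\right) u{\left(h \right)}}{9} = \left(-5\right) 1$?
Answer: $450$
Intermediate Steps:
$u{\left(h \right)} = 45$ ($u{\left(h \right)} = - 9 \left(\left(-5\right) 1\right) = \left(-9\right) \left(-5\right) = 45$)
$u{\left(18 \right)} 10 = 45 \cdot 10 = 450$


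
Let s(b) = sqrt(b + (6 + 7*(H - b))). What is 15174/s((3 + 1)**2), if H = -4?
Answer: -7587*I*sqrt(118)/59 ≈ -1396.9*I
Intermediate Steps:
s(b) = sqrt(-22 - 6*b) (s(b) = sqrt(b + (6 + 7*(-4 - b))) = sqrt(b + (6 + (-28 - 7*b))) = sqrt(b + (-22 - 7*b)) = sqrt(-22 - 6*b))
15174/s((3 + 1)**2) = 15174/(sqrt(-22 - 6*(3 + 1)**2)) = 15174/(sqrt(-22 - 6*4**2)) = 15174/(sqrt(-22 - 6*16)) = 15174/(sqrt(-22 - 96)) = 15174/(sqrt(-118)) = 15174/((I*sqrt(118))) = 15174*(-I*sqrt(118)/118) = -7587*I*sqrt(118)/59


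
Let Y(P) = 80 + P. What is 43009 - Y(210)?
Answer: 42719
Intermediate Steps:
43009 - Y(210) = 43009 - (80 + 210) = 43009 - 1*290 = 43009 - 290 = 42719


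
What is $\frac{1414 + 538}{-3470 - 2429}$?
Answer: $- \frac{1952}{5899} \approx -0.3309$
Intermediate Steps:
$\frac{1414 + 538}{-3470 - 2429} = \frac{1952}{-5899} = 1952 \left(- \frac{1}{5899}\right) = - \frac{1952}{5899}$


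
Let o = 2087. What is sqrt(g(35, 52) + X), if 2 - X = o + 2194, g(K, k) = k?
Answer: I*sqrt(4227) ≈ 65.015*I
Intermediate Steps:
X = -4279 (X = 2 - (2087 + 2194) = 2 - 1*4281 = 2 - 4281 = -4279)
sqrt(g(35, 52) + X) = sqrt(52 - 4279) = sqrt(-4227) = I*sqrt(4227)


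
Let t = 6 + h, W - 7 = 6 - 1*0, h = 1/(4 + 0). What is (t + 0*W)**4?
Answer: 390625/256 ≈ 1525.9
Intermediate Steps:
h = 1/4 ≈ 0.25000
W = 13 (W = 7 + (6 - 1*0) = 7 + (6 + 0) = 7 + 6 = 13)
t = 25/4 (t = 6 + 1/4 = 25/4 ≈ 6.2500)
(t + 0*W)**4 = (25/4 + 0*13)**4 = (25/4 + 0)**4 = (25/4)**4 = 390625/256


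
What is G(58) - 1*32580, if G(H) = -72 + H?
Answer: -32594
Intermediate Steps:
G(58) - 1*32580 = (-72 + 58) - 1*32580 = -14 - 32580 = -32594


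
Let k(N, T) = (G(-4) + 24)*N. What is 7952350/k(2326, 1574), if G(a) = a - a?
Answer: 3976175/27912 ≈ 142.45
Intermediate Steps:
G(a) = 0
k(N, T) = 24*N (k(N, T) = (0 + 24)*N = 24*N)
7952350/k(2326, 1574) = 7952350/((24*2326)) = 7952350/55824 = 7952350*(1/55824) = 3976175/27912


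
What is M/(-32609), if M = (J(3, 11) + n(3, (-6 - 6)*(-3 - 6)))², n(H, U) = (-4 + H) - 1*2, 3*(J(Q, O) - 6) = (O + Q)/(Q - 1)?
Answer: -256/293481 ≈ -0.00087229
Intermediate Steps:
J(Q, O) = 6 + (O + Q)/(3*(-1 + Q)) (J(Q, O) = 6 + ((O + Q)/(Q - 1))/3 = 6 + ((O + Q)/(-1 + Q))/3 = 6 + (O + Q)/(3*(-1 + Q)))
n(H, U) = -6 + H (n(H, U) = (-4 + H) - 2 = -6 + H)
M = 256/9 (M = ((-18 + 11 + 19*3)/(3*(-1 + 3)) + (-6 + 3))² = ((⅓)*(-18 + 11 + 57)/2 - 3)² = ((⅓)*(½)*50 - 3)² = (25/3 - 3)² = (16/3)² = 256/9 ≈ 28.444)
M/(-32609) = (256/9)/(-32609) = (256/9)*(-1/32609) = -256/293481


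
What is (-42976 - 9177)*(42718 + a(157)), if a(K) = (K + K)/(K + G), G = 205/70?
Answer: -4988434345694/2239 ≈ -2.2280e+9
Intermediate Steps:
G = 41/14 (G = 205*(1/70) = 41/14 ≈ 2.9286)
a(K) = 2*K/(41/14 + K) (a(K) = (K + K)/(K + 41/14) = (2*K)/(41/14 + K) = 2*K/(41/14 + K))
(-42976 - 9177)*(42718 + a(157)) = (-42976 - 9177)*(42718 + 28*157/(41 + 14*157)) = -52153*(42718 + 28*157/(41 + 2198)) = -52153*(42718 + 28*157/2239) = -52153*(42718 + 28*157*(1/2239)) = -52153*(42718 + 4396/2239) = -52153*95649998/2239 = -4988434345694/2239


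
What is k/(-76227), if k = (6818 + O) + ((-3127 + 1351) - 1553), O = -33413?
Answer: 29924/76227 ≈ 0.39256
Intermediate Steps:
k = -29924 (k = (6818 - 33413) + ((-3127 + 1351) - 1553) = -26595 + (-1776 - 1553) = -26595 - 3329 = -29924)
k/(-76227) = -29924/(-76227) = -29924*(-1/76227) = 29924/76227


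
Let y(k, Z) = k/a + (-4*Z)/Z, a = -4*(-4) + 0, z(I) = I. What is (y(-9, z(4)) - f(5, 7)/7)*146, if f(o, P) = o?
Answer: -43143/56 ≈ -770.41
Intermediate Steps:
a = 16 (a = 16 + 0 = 16)
y(k, Z) = -4 + k/16 (y(k, Z) = k/16 + (-4*Z)/Z = k*(1/16) - 4 = k/16 - 4 = -4 + k/16)
(y(-9, z(4)) - f(5, 7)/7)*146 = ((-4 + (1/16)*(-9)) - 5/7)*146 = ((-4 - 9/16) - 5/7)*146 = (-73/16 - 1*5/7)*146 = (-73/16 - 5/7)*146 = -591/112*146 = -43143/56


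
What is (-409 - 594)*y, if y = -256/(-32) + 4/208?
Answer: -418251/52 ≈ -8043.3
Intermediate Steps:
y = 417/52 (y = -256*(-1/32) + 4*(1/208) = 8 + 1/52 = 417/52 ≈ 8.0192)
(-409 - 594)*y = (-409 - 594)*(417/52) = -1003*417/52 = -418251/52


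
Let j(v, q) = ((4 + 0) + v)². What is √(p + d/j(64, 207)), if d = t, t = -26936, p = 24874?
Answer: √28747610/34 ≈ 157.70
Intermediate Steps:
j(v, q) = (4 + v)²
d = -26936
√(p + d/j(64, 207)) = √(24874 - 26936/(4 + 64)²) = √(24874 - 26936/(68²)) = √(24874 - 26936/4624) = √(24874 - 26936*1/4624) = √(24874 - 3367/578) = √(14373805/578) = √28747610/34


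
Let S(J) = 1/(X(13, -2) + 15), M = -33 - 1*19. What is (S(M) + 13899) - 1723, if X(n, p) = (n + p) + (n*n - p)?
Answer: 2398673/197 ≈ 12176.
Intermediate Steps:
M = -52 (M = -33 - 19 = -52)
X(n, p) = n + n**2 (X(n, p) = (n + p) + (n**2 - p) = n + n**2)
S(J) = 1/197 (S(J) = 1/(13*(1 + 13) + 15) = 1/(13*14 + 15) = 1/(182 + 15) = 1/197)
(S(M) + 13899) - 1723 = (1/197 + 13899) - 1723 = 2738104/197 - 1723 = 2398673/197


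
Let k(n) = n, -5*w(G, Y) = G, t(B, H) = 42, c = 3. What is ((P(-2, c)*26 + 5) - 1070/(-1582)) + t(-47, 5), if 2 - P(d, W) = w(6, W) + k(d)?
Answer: 723276/3955 ≈ 182.88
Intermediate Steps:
w(G, Y) = -G/5
P(d, W) = 16/5 - d (P(d, W) = 2 - (-⅕*6 + d) = 2 - (-6/5 + d) = 2 + (6/5 - d) = 16/5 - d)
((P(-2, c)*26 + 5) - 1070/(-1582)) + t(-47, 5) = (((16/5 - 1*(-2))*26 + 5) - 1070/(-1582)) + 42 = (((16/5 + 2)*26 + 5) - 1070*(-1/1582)) + 42 = (((26/5)*26 + 5) + 535/791) + 42 = ((676/5 + 5) + 535/791) + 42 = (701/5 + 535/791) + 42 = 557166/3955 + 42 = 723276/3955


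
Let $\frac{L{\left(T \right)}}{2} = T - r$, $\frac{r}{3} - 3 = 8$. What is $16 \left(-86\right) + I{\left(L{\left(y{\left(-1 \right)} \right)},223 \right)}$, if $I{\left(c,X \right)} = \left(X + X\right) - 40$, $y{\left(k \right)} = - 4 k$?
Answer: $-970$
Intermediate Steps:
$r = 33$ ($r = 9 + 3 \cdot 8 = 9 + 24 = 33$)
$L{\left(T \right)} = -66 + 2 T$ ($L{\left(T \right)} = 2 \left(T - 33\right) = 2 \left(-33 + T\right) = -66 + 2 T$)
$I{\left(c,X \right)} = -40 + 2 X$ ($I{\left(c,X \right)} = 2 X - 40 = -40 + 2 X$)
$16 \left(-86\right) + I{\left(L{\left(y{\left(-1 \right)} \right)},223 \right)} = 16 \left(-86\right) + \left(-40 + 2 \cdot 223\right) = -1376 + \left(-40 + 446\right) = -1376 + 406 = -970$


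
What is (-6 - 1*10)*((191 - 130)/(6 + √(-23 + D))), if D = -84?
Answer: -5856/143 + 976*I*√107/143 ≈ -40.951 + 70.6*I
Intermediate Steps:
(-6 - 1*10)*((191 - 130)/(6 + √(-23 + D))) = (-6 - 1*10)*((191 - 130)/(6 + √(-23 - 84))) = (-6 - 10)*(61/(6 + √(-107))) = -976/(6 + I*√107)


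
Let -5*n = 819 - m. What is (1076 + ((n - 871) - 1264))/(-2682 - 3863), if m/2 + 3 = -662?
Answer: 7444/32725 ≈ 0.22747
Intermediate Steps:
m = -1330 (m = -6 + 2*(-662) = -6 - 1324 = -1330)
n = -2149/5 (n = -(819 - 1*(-1330))/5 = -(819 + 1330)/5 = -1/5*2149 = -2149/5 ≈ -429.80)
(1076 + ((n - 871) - 1264))/(-2682 - 3863) = (1076 + ((-2149/5 - 871) - 1264))/(-2682 - 3863) = (1076 + (-6504/5 - 1264))/(-6545) = (1076 - 12824/5)*(-1/6545) = -7444/5*(-1/6545) = 7444/32725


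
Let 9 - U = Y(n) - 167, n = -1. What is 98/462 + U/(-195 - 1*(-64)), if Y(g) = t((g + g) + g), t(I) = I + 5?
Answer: -4825/4323 ≈ -1.1161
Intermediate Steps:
t(I) = 5 + I
Y(g) = 5 + 3*g (Y(g) = 5 + ((g + g) + g) = 5 + (2*g + g) = 5 + 3*g)
U = 174 (U = 9 - ((5 + 3*(-1)) - 167) = 9 - ((5 - 3) - 167) = 9 - (2 - 167) = 9 - 1*(-165) = 9 + 165 = 174)
98/462 + U/(-195 - 1*(-64)) = 98/462 + 174/(-195 - 1*(-64)) = 98*(1/462) + 174/(-195 + 64) = 7/33 + 174/(-131) = 7/33 + 174*(-1/131) = 7/33 - 174/131 = -4825/4323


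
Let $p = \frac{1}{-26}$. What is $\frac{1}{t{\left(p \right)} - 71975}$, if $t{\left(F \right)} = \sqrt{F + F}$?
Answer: $- \frac{935675}{67345208126} - \frac{i \sqrt{13}}{67345208126} \approx -1.3894 \cdot 10^{-5} - 5.3538 \cdot 10^{-11} i$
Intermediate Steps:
$p = - \frac{1}{26} \approx -0.038462$
$t{\left(F \right)} = \sqrt{2} \sqrt{F}$ ($t{\left(F \right)} = \sqrt{2 F} = \sqrt{2} \sqrt{F}$)
$\frac{1}{t{\left(p \right)} - 71975} = \frac{1}{\sqrt{2} \sqrt{- \frac{1}{26}} - 71975} = \frac{1}{\sqrt{2} \frac{i \sqrt{26}}{26} - 71975} = \frac{1}{\frac{i \sqrt{13}}{13} - 71975} = \frac{1}{-71975 + \frac{i \sqrt{13}}{13}}$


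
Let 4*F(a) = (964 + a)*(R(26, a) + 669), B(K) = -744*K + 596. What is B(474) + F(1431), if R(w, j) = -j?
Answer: -1616615/2 ≈ -8.0831e+5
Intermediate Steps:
B(K) = 596 - 744*K
F(a) = (669 - a)*(964 + a)/4 (F(a) = ((964 + a)*(-a + 669))/4 = ((964 + a)*(669 - a))/4 = ((669 - a)*(964 + a))/4 = (669 - a)*(964 + a)/4)
B(474) + F(1431) = (596 - 744*474) + (161229 - 295/4*1431 - ¼*1431²) = (596 - 352656) + (161229 - 422145/4 - ¼*2047761) = -352060 + (161229 - 422145/4 - 2047761/4) = -352060 - 912495/2 = -1616615/2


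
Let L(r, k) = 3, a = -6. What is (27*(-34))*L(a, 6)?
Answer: -2754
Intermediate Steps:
(27*(-34))*L(a, 6) = (27*(-34))*3 = -918*3 = -2754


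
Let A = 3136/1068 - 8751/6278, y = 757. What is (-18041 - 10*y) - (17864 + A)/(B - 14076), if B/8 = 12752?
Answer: -3775278676809539/147407314440 ≈ -25611.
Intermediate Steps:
B = 102016 (B = 8*12752 = 102016)
A = 2585435/1676226 (A = 3136*(1/1068) - 8751*1/6278 = 784/267 - 8751/6278 = 2585435/1676226 ≈ 1.5424)
(-18041 - 10*y) - (17864 + A)/(B - 14076) = (-18041 - 10*757) - (17864 + 2585435/1676226)/(102016 - 14076) = (-18041 - 7570) - 29946686699/(1676226*87940) = -25611 - 29946686699/(1676226*87940) = -25611 - 1*29946686699/147407314440 = -25611 - 29946686699/147407314440 = -3775278676809539/147407314440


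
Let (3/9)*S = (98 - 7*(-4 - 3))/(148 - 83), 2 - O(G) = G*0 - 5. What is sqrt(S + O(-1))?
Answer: 8*sqrt(910)/65 ≈ 3.7128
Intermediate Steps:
O(G) = 7 (O(G) = 2 - (G*0 - 5) = 2 - (0 - 5) = 2 - 1*(-5) = 2 + 5 = 7)
S = 441/65 (S = 3*((98 - 7*(-4 - 3))/(148 - 83)) = 3*((98 - 7*(-7))/65) = 3*((98 + 49)*(1/65)) = 3*(147*(1/65)) = 3*(147/65) = 441/65 ≈ 6.7846)
sqrt(S + O(-1)) = sqrt(441/65 + 7) = sqrt(896/65) = 8*sqrt(910)/65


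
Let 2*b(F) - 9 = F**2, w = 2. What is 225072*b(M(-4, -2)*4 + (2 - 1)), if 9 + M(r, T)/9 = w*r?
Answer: 42013064880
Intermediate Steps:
M(r, T) = -81 + 18*r (M(r, T) = -81 + 9*(2*r) = -81 + 18*r)
b(F) = 9/2 + F**2/2
225072*b(M(-4, -2)*4 + (2 - 1)) = 225072*(9/2 + ((-81 + 18*(-4))*4 + (2 - 1))**2/2) = 225072*(9/2 + ((-81 - 72)*4 + 1)**2/2) = 225072*(9/2 + (-153*4 + 1)**2/2) = 225072*(9/2 + (-612 + 1)**2/2) = 225072*(9/2 + (1/2)*(-611)**2) = 225072*(9/2 + (1/2)*373321) = 225072*(9/2 + 373321/2) = 225072*186665 = 42013064880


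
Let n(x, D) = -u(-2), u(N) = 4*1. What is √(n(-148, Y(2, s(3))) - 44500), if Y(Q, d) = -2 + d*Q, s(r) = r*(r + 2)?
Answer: 2*I*√11126 ≈ 210.96*I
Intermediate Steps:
s(r) = r*(2 + r)
u(N) = 4
Y(Q, d) = -2 + Q*d
n(x, D) = -4 (n(x, D) = -1*4 = -4)
√(n(-148, Y(2, s(3))) - 44500) = √(-4 - 44500) = √(-44504) = 2*I*√11126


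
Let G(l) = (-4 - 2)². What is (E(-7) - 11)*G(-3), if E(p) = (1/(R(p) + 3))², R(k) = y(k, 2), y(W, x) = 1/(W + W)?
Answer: -658620/1681 ≈ -391.80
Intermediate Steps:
y(W, x) = 1/(2*W)
R(k) = 1/(2*k)
G(l) = 36 (G(l) = (-6)² = 36)
E(p) = (3 + 1/(2*p))⁻² (E(p) = (1/(1/(2*p) + 3))² = (1/(3 + 1/(2*p)))² = (3 + 1/(2*p))⁻²)
(E(-7) - 11)*G(-3) = (4*(-7)²/(1 + 6*(-7))² - 11)*36 = (4*49/(1 - 42)² - 11)*36 = (4*49/(-41)² - 11)*36 = (4*49*(1/1681) - 11)*36 = (196/1681 - 11)*36 = -18295/1681*36 = -658620/1681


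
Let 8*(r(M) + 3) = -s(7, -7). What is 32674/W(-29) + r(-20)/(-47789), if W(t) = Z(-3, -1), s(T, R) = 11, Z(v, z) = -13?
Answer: -1784523119/710008 ≈ -2513.4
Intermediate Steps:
r(M) = -35/8 (r(M) = -3 + (-1*11)/8 = -3 + (1/8)*(-11) = -3 - 11/8 = -35/8)
W(t) = -13
32674/W(-29) + r(-20)/(-47789) = 32674/(-13) - 35/8/(-47789) = 32674*(-1/13) - 35/8*(-1/47789) = -32674/13 + 5/54616 = -1784523119/710008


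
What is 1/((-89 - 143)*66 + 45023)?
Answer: 1/29711 ≈ 3.3658e-5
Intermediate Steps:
1/((-89 - 143)*66 + 45023) = 1/(-232*66 + 45023) = 1/(-15312 + 45023) = 1/29711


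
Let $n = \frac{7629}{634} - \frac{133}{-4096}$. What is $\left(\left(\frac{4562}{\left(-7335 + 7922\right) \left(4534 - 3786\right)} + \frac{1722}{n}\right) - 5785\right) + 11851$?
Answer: $\frac{21354057304683869}{3439359804914} \approx 6208.7$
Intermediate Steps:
$n = \frac{15666353}{1298432}$ ($n = 7629 \cdot \frac{1}{634} - - \frac{133}{4096} = \frac{7629}{634} + \frac{133}{4096} = \frac{15666353}{1298432} \approx 12.066$)
$\left(\left(\frac{4562}{\left(-7335 + 7922\right) \left(4534 - 3786\right)} + \frac{1722}{n}\right) - 5785\right) + 11851 = \left(\left(\frac{4562}{\left(-7335 + 7922\right) \left(4534 - 3786\right)} + \frac{1722}{\frac{15666353}{1298432}}\right) - 5785\right) + 11851 = \left(\left(\frac{4562}{587 \cdot 748} + 1722 \cdot \frac{1298432}{15666353}\right) - 5785\right) + 11851 = \left(\left(\frac{4562}{439076} + \frac{2235899904}{15666353}\right) - 5785\right) + 11851 = \left(\left(4562 \cdot \frac{1}{439076} + \frac{2235899904}{15666353}\right) - 5785\right) + 11851 = \left(\left(\frac{2281}{219538} + \frac{2235899904}{15666353}\right) - 5785\right) + 11851 = \left(\frac{490900728075545}{3439359804914} - 5785\right) + 11851 = - \frac{19405795743351945}{3439359804914} + 11851 = \frac{21354057304683869}{3439359804914}$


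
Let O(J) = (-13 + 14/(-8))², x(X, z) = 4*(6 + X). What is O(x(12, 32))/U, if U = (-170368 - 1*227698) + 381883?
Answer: -3481/258928 ≈ -0.013444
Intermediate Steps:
x(X, z) = 24 + 4*X
O(J) = 3481/16 (O(J) = (-13 + 14*(-⅛))² = (-13 - 7/4)² = (-59/4)² = 3481/16)
U = -16183 (U = (-170368 - 227698) + 381883 = -398066 + 381883 = -16183)
O(x(12, 32))/U = (3481/16)/(-16183) = (3481/16)*(-1/16183) = -3481/258928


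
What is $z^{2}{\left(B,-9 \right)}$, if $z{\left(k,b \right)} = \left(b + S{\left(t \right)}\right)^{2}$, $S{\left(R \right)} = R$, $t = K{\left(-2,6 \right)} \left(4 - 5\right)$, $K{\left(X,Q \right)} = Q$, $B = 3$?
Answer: $50625$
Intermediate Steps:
$t = -6$ ($t = 6 \left(4 - 5\right) = 6 \left(-1\right) = -6$)
$z{\left(k,b \right)} = \left(-6 + b\right)^{2}$ ($z{\left(k,b \right)} = \left(b - 6\right)^{2} = \left(-6 + b\right)^{2}$)
$z^{2}{\left(B,-9 \right)} = \left(\left(-6 - 9\right)^{2}\right)^{2} = \left(\left(-15\right)^{2}\right)^{2} = 225^{2} = 50625$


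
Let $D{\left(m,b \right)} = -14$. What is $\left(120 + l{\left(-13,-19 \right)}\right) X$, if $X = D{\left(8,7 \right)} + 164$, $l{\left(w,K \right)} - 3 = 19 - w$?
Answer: $23250$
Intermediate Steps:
$l{\left(w,K \right)} = 22 - w$ ($l{\left(w,K \right)} = 3 - \left(-19 + w\right) = 22 - w$)
$X = 150$ ($X = -14 + 164 = 150$)
$\left(120 + l{\left(-13,-19 \right)}\right) X = \left(120 + \left(22 - -13\right)\right) 150 = \left(120 + \left(22 + 13\right)\right) 150 = \left(120 + 35\right) 150 = 155 \cdot 150 = 23250$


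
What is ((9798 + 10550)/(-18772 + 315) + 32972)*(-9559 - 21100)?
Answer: -18657346081104/18457 ≈ -1.0109e+9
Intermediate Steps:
((9798 + 10550)/(-18772 + 315) + 32972)*(-9559 - 21100) = (20348/(-18457) + 32972)*(-30659) = (20348*(-1/18457) + 32972)*(-30659) = (-20348/18457 + 32972)*(-30659) = (608543856/18457)*(-30659) = -18657346081104/18457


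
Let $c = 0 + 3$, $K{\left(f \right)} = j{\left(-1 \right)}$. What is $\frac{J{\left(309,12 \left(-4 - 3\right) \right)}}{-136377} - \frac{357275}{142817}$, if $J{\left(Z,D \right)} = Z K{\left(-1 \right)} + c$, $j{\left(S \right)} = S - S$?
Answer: $- \frac{523919582}{209429613} \approx -2.5016$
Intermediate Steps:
$j{\left(S \right)} = 0$
$K{\left(f \right)} = 0$
$c = 3$
$J{\left(Z,D \right)} = 3$ ($J{\left(Z,D \right)} = Z 0 + 3 = 0 + 3 = 3$)
$\frac{J{\left(309,12 \left(-4 - 3\right) \right)}}{-136377} - \frac{357275}{142817} = \frac{3}{-136377} - \frac{357275}{142817} = 3 \left(- \frac{1}{136377}\right) - \frac{11525}{4607} = - \frac{1}{45459} - \frac{11525}{4607} = - \frac{523919582}{209429613}$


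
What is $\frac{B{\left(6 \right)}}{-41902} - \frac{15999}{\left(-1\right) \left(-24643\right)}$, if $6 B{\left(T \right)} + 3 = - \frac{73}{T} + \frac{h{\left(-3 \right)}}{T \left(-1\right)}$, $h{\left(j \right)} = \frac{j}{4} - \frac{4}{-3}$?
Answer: $- \frac{41368777097}{63725615136} \approx -0.64917$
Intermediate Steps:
$h{\left(j \right)} = \frac{4}{3} + \frac{j}{4}$ ($h{\left(j \right)} = j \frac{1}{4} - - \frac{4}{3} = \frac{j}{4} + \frac{4}{3} = \frac{4}{3} + \frac{j}{4}$)
$B{\left(T \right)} = - \frac{1}{2} - \frac{883}{72 T}$ ($B{\left(T \right)} = - \frac{1}{2} + \frac{- \frac{73}{T} + \frac{\frac{4}{3} + \frac{1}{4} \left(-3\right)}{T \left(-1\right)}}{6} = - \frac{1}{2} + \frac{- \frac{73}{T} + \frac{\frac{4}{3} - \frac{3}{4}}{\left(-1\right) T}}{6} = - \frac{1}{2} + \frac{- \frac{73}{T} + \frac{7 \left(- \frac{1}{T}\right)}{12}}{6} = - \frac{1}{2} + \frac{- \frac{73}{T} - \frac{7}{12 T}}{6} = - \frac{1}{2} + \frac{\left(- \frac{883}{12}\right) \frac{1}{T}}{6} = - \frac{1}{2} - \frac{883}{72 T}$)
$\frac{B{\left(6 \right)}}{-41902} - \frac{15999}{\left(-1\right) \left(-24643\right)} = \frac{\frac{1}{72} \cdot \frac{1}{6} \left(-883 - 216\right)}{-41902} - \frac{15999}{\left(-1\right) \left(-24643\right)} = \frac{1}{72} \cdot \frac{1}{6} \left(-883 - 216\right) \left(- \frac{1}{41902}\right) - \frac{15999}{24643} = \frac{1}{72} \cdot \frac{1}{6} \left(-1099\right) \left(- \frac{1}{41902}\right) - \frac{15999}{24643} = \left(- \frac{1099}{432}\right) \left(- \frac{1}{41902}\right) - \frac{15999}{24643} = \frac{157}{2585952} - \frac{15999}{24643} = - \frac{41368777097}{63725615136}$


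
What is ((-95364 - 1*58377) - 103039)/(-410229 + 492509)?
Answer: -12839/4114 ≈ -3.1208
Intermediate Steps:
((-95364 - 1*58377) - 103039)/(-410229 + 492509) = ((-95364 - 58377) - 103039)/82280 = (-153741 - 103039)*(1/82280) = -256780*1/82280 = -12839/4114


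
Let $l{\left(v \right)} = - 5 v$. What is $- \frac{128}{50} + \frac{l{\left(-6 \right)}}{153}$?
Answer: $- \frac{3014}{1275} \approx -2.3639$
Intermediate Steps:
$- \frac{128}{50} + \frac{l{\left(-6 \right)}}{153} = - \frac{128}{50} + \frac{\left(-5\right) \left(-6\right)}{153} = \left(-128\right) \frac{1}{50} + 30 \cdot \frac{1}{153} = - \frac{64}{25} + \frac{10}{51} = - \frac{3014}{1275}$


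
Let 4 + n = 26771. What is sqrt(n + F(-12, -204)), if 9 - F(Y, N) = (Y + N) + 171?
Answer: sqrt(26821) ≈ 163.77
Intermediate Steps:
n = 26767 (n = -4 + 26771 = 26767)
F(Y, N) = -162 - N - Y (F(Y, N) = 9 - ((Y + N) + 171) = 9 - ((N + Y) + 171) = 9 - (171 + N + Y) = 9 + (-171 - N - Y) = -162 - N - Y)
sqrt(n + F(-12, -204)) = sqrt(26767 + (-162 - 1*(-204) - 1*(-12))) = sqrt(26767 + (-162 + 204 + 12)) = sqrt(26767 + 54) = sqrt(26821)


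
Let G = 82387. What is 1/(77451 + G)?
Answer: 1/159838 ≈ 6.2563e-6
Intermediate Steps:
1/(77451 + G) = 1/(77451 + 82387) = 1/159838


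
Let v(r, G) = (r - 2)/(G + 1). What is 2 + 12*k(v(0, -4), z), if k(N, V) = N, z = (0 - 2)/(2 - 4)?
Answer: 10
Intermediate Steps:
v(r, G) = (-2 + r)/(1 + G)
z = 1 (z = -2/(-2) = -2*(-½) = 1)
2 + 12*k(v(0, -4), z) = 2 + 12*((-2 + 0)/(1 - 4)) = 2 + 12*(-2/(-3)) = 2 + 12*(-⅓*(-2)) = 2 + 12*(⅔) = 2 + 8 = 10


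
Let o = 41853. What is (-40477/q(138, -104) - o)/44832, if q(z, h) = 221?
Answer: -273235/291408 ≈ -0.93764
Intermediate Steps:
(-40477/q(138, -104) - o)/44832 = (-40477/221 - 1*41853)/44832 = (-40477*1/221 - 41853)*(1/44832) = (-2381/13 - 41853)*(1/44832) = -546470/13*1/44832 = -273235/291408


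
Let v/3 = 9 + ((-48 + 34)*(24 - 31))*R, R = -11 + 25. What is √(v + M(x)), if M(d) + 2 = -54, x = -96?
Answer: √4087 ≈ 63.930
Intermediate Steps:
R = 14
M(d) = -56 (M(d) = -2 - 54 = -56)
v = 4143 (v = 3*(9 + ((-48 + 34)*(24 - 31))*14) = 3*(9 - 14*(-7)*14) = 3*(9 + 98*14) = 3*(9 + 1372) = 3*1381 = 4143)
√(v + M(x)) = √(4143 - 56) = √4087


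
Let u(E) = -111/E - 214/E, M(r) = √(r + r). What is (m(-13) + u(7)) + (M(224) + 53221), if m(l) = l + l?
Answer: 372040/7 + 8*√7 ≈ 53170.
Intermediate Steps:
M(r) = √2*√r (M(r) = √(2*r) = √2*√r)
u(E) = -325/E
m(l) = 2*l
(m(-13) + u(7)) + (M(224) + 53221) = (2*(-13) - 325/7) + (√2*√224 + 53221) = (-26 - 325*⅐) + (√2*(4*√14) + 53221) = (-26 - 325/7) + (8*√7 + 53221) = -507/7 + (53221 + 8*√7) = 372040/7 + 8*√7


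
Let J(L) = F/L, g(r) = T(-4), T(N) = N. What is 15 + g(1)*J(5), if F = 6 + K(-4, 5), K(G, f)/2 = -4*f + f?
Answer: 171/5 ≈ 34.200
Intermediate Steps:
K(G, f) = -6*f (K(G, f) = 2*(-4*f + f) = 2*(-3*f) = -6*f)
g(r) = -4
F = -24 (F = 6 - 6*5 = 6 - 30 = -24)
J(L) = -24/L
15 + g(1)*J(5) = 15 - (-96)/5 = 15 - 4*(-24/5) = 15 + 96/5 = 171/5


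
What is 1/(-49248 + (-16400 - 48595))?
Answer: -1/114243 ≈ -8.7533e-6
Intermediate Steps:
1/(-49248 + (-16400 - 48595)) = 1/(-49248 - 64995) = 1/(-114243) = -1/114243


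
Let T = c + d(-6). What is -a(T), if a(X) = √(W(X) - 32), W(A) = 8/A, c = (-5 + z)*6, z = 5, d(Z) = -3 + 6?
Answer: -2*I*√66/3 ≈ -5.416*I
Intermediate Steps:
d(Z) = 3
c = 0 (c = (-5 + 5)*6 = 0*6 = 0)
T = 3 (T = 0 + 3 = 3)
a(X) = √(-32 + 8/X) (a(X) = √(8/X - 32) = √(-32 + 8/X))
-a(T) = -2*√(-8 + 2/3) = -2*√(-8 + 2*(⅓)) = -2*√(-8 + ⅔) = -2*√(-22/3) = -2*I*√66/3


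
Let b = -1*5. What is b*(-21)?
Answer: 105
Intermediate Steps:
b = -5
b*(-21) = -5*(-21) = 105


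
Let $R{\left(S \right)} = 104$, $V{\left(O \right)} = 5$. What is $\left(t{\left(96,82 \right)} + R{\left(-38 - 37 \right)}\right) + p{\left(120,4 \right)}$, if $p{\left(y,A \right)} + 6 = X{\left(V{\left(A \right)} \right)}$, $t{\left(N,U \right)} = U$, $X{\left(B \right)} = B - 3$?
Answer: $182$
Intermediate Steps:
$X{\left(B \right)} = -3 + B$ ($X{\left(B \right)} = B - 3 = -3 + B$)
$p{\left(y,A \right)} = -4$ ($p{\left(y,A \right)} = -6 + \left(-3 + 5\right) = -6 + 2 = -4$)
$\left(t{\left(96,82 \right)} + R{\left(-38 - 37 \right)}\right) + p{\left(120,4 \right)} = \left(82 + 104\right) - 4 = 186 - 4 = 182$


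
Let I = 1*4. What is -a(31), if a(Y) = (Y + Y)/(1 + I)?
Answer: -62/5 ≈ -12.400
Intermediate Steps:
I = 4
a(Y) = 2*Y/5 (a(Y) = (Y + Y)/(1 + 4) = (2*Y)/5 = (2*Y)*(⅕) = 2*Y/5)
-a(31) = -2*31/5 = -1*62/5 = -62/5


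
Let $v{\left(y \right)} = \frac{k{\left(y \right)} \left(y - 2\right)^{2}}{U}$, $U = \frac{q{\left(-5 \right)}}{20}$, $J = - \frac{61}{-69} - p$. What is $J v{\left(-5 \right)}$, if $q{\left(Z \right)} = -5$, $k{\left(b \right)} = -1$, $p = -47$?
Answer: $\frac{647584}{69} \approx 9385.3$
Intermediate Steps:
$J = \frac{3304}{69}$ ($J = - \frac{61}{-69} - -47 = \left(-61\right) \left(- \frac{1}{69}\right) + 47 = \frac{61}{69} + 47 = \frac{3304}{69} \approx 47.884$)
$U = - \frac{1}{4}$ ($U = - \frac{5}{20} = \left(-5\right) \frac{1}{20} = - \frac{1}{4} \approx -0.25$)
$v{\left(y \right)} = 4 \left(-2 + y\right)^{2}$ ($v{\left(y \right)} = \frac{\left(-1\right) \left(y - 2\right)^{2}}{- \frac{1}{4}} = - \left(-2 + y\right)^{2} \left(-4\right) = 4 \left(-2 + y\right)^{2}$)
$J v{\left(-5 \right)} = \frac{3304 \cdot 4 \left(-2 - 5\right)^{2}}{69} = \frac{3304 \cdot 4 \left(-7\right)^{2}}{69} = \frac{3304 \cdot 4 \cdot 49}{69} = \frac{3304}{69} \cdot 196 = \frac{647584}{69}$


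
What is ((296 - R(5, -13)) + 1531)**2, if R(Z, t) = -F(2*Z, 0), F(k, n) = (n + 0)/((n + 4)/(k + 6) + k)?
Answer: 3337929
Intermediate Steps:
F(k, n) = n/(k + (4 + n)/(6 + k)) (F(k, n) = n/((4 + n)/(6 + k) + k) = n/(k + (4 + n)/(6 + k)))
R(Z, t) = 0 (R(Z, t) = -0*(6 + 2*Z)/(4 + 0 + (2*Z)**2 + 6*(2*Z)) = -0*(6 + 2*Z)/(4 + 0 + 4*Z**2 + 12*Z) = -0*(6 + 2*Z)/(4 + 4*Z**2 + 12*Z) = -1*0 = 0)
((296 - R(5, -13)) + 1531)**2 = ((296 - 1*0) + 1531)**2 = ((296 + 0) + 1531)**2 = (296 + 1531)**2 = 1827**2 = 3337929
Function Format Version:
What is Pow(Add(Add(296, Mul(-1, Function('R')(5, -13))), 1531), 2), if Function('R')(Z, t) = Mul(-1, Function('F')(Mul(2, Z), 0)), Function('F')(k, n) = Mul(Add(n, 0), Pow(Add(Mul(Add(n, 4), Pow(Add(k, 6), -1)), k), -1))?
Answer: 3337929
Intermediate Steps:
Function('F')(k, n) = Mul(n, Pow(Add(k, Mul(Pow(Add(6, k), -1), Add(4, n))), -1)) (Function('F')(k, n) = Mul(n, Pow(Add(Mul(Add(4, n), Pow(Add(6, k), -1)), k), -1)) = Mul(n, Pow(Add(Mul(Pow(Add(6, k), -1), Add(4, n)), k), -1)) = Mul(n, Pow(Add(k, Mul(Pow(Add(6, k), -1), Add(4, n))), -1)))
Function('R')(Z, t) = 0 (Function('R')(Z, t) = Mul(-1, Mul(0, Pow(Add(4, 0, Pow(Mul(2, Z), 2), Mul(6, Mul(2, Z))), -1), Add(6, Mul(2, Z)))) = Mul(-1, Mul(0, Pow(Add(4, 0, Mul(4, Pow(Z, 2)), Mul(12, Z)), -1), Add(6, Mul(2, Z)))) = Mul(-1, Mul(0, Pow(Add(4, Mul(4, Pow(Z, 2)), Mul(12, Z)), -1), Add(6, Mul(2, Z)))) = Mul(-1, 0) = 0)
Pow(Add(Add(296, Mul(-1, Function('R')(5, -13))), 1531), 2) = Pow(Add(Add(296, Mul(-1, 0)), 1531), 2) = Pow(Add(Add(296, 0), 1531), 2) = Pow(Add(296, 1531), 2) = Pow(1827, 2) = 3337929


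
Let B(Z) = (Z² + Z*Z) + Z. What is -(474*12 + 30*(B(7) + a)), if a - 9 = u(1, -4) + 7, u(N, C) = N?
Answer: -9348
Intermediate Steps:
a = 17 (a = 9 + (1 + 7) = 9 + 8 = 17)
B(Z) = Z + 2*Z² (B(Z) = (Z² + Z²) + Z = 2*Z² + Z = Z + 2*Z²)
-(474*12 + 30*(B(7) + a)) = -(474*12 + 30*(7*(1 + 2*7) + 17)) = -(5688 + 30*(7*(1 + 14) + 17)) = -(5688 + 30*(7*15 + 17)) = -(5688 + 30*(105 + 17)) = -(5688 + 30*122) = -(5688 + 3660) = -1*9348 = -9348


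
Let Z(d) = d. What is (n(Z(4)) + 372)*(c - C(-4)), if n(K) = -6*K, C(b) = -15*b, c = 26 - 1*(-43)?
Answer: 3132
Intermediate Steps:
c = 69 (c = 26 + 43 = 69)
(n(Z(4)) + 372)*(c - C(-4)) = (-6*4 + 372)*(69 - (-15)*(-4)) = (-24 + 372)*(69 - 1*60) = 348*(69 - 60) = 348*9 = 3132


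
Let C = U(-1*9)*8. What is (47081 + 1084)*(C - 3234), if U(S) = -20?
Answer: -163472010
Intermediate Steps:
C = -160 (C = -20*8 = -160)
(47081 + 1084)*(C - 3234) = (47081 + 1084)*(-160 - 3234) = 48165*(-3394) = -163472010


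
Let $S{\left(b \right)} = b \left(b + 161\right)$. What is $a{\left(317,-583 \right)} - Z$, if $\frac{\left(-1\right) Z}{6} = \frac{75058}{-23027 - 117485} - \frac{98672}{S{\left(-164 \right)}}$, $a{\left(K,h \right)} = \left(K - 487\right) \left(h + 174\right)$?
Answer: $\frac{98402752365}{1440248} \approx 68324.0$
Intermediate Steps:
$a{\left(K,h \right)} = \left(-487 + K\right) \left(174 + h\right)$
$S{\left(b \right)} = b \left(161 + b\right)$
$Z = \frac{1737691075}{1440248}$ ($Z = - 6 \left(\frac{75058}{-23027 - 117485} - \frac{98672}{\left(-164\right) \left(161 - 164\right)}\right) = - 6 \left(\frac{75058}{-23027 - 117485} - \frac{98672}{\left(-164\right) \left(-3\right)}\right) = - 6 \left(\frac{75058}{-140512} - \frac{98672}{492}\right) = - 6 \left(75058 \left(- \frac{1}{140512}\right) - \frac{24668}{123}\right) = - 6 \left(- \frac{37529}{70256} - \frac{24668}{123}\right) = \left(-6\right) \left(- \frac{1737691075}{8641488}\right) = \frac{1737691075}{1440248} \approx 1206.5$)
$a{\left(317,-583 \right)} - Z = \left(-84738 - -283921 + 174 \cdot 317 + 317 \left(-583\right)\right) - \frac{1737691075}{1440248} = \left(-84738 + 283921 + 55158 - 184811\right) - \frac{1737691075}{1440248} = 69530 - \frac{1737691075}{1440248} = \frac{98402752365}{1440248}$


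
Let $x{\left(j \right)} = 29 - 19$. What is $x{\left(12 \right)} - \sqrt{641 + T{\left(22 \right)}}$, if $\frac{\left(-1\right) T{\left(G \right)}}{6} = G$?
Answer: $10 - \sqrt{509} \approx -12.561$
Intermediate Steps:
$T{\left(G \right)} = - 6 G$
$x{\left(j \right)} = 10$
$x{\left(12 \right)} - \sqrt{641 + T{\left(22 \right)}} = 10 - \sqrt{641 - 132} = 10 - \sqrt{509}$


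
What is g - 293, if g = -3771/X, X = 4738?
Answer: -1392005/4738 ≈ -293.80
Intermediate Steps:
g = -3771/4738 ≈ -0.79591
g - 293 = -3771/4738 - 293 = -1392005/4738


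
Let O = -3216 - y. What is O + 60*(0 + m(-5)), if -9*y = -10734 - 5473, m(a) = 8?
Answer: -40831/9 ≈ -4536.8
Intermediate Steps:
y = 16207/9 (y = -(-10734 - 5473)/9 = -1/9*(-16207) = 16207/9 ≈ 1800.8)
O = -45151/9 (O = -3216 - 1*16207/9 = -3216 - 16207/9 = -45151/9 ≈ -5016.8)
O + 60*(0 + m(-5)) = -45151/9 + 60*(0 + 8) = -45151/9 + 60*8 = -45151/9 + 480 = -40831/9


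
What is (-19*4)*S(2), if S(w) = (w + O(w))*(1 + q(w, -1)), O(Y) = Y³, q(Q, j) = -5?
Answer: 3040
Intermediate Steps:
S(w) = -4*w - 4*w³ (S(w) = (w + w³)*(1 - 5) = (w + w³)*(-4) = -4*w - 4*w³)
(-19*4)*S(2) = (-19*4)*(4*2*(-1 - 1*2²)) = -304*2*(-1 - 1*4) = -304*2*(-1 - 4) = -304*2*(-5) = -76*(-40) = 3040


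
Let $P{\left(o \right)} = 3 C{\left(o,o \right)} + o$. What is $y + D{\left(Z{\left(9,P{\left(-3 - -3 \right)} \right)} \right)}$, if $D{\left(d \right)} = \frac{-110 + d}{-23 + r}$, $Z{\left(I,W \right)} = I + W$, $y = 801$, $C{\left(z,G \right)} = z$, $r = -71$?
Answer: $\frac{75395}{94} \approx 802.07$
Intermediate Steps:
$P{\left(o \right)} = 4 o$ ($P{\left(o \right)} = 3 o + o = 4 o$)
$D{\left(d \right)} = \frac{55}{47} - \frac{d}{94}$ ($D{\left(d \right)} = \frac{-110 + d}{-23 - 71} = \frac{-110 + d}{-94} = \left(-110 + d\right) \left(- \frac{1}{94}\right) = \frac{55}{47} - \frac{d}{94}$)
$y + D{\left(Z{\left(9,P{\left(-3 - -3 \right)} \right)} \right)} = 801 + \left(\frac{55}{47} - \frac{9 + 4 \left(-3 - -3\right)}{94}\right) = 801 + \left(\frac{55}{47} - \frac{9 + 4 \left(-3 + 3\right)}{94}\right) = 801 + \left(\frac{55}{47} - \frac{9 + 4 \cdot 0}{94}\right) = 801 + \left(\frac{55}{47} - \frac{9 + 0}{94}\right) = 801 + \left(\frac{55}{47} - \frac{9}{94}\right) = 801 + \frac{101}{94} = \frac{75395}{94}$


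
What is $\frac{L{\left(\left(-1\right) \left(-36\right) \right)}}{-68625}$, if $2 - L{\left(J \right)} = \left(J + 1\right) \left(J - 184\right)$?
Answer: $- \frac{1826}{22875} \approx -0.079825$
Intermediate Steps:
$L{\left(J \right)} = 2 - \left(1 + J\right) \left(-184 + J\right)$ ($L{\left(J \right)} = 2 - \left(J + 1\right) \left(J - 184\right) = 2 - \left(1 + J\right) \left(-184 + J\right)$)
$\frac{L{\left(\left(-1\right) \left(-36\right) \right)}}{-68625} = \frac{186 - \left(\left(-1\right) \left(-36\right)\right)^{2} + 183 \left(\left(-1\right) \left(-36\right)\right)}{-68625} = \left(186 - 36^{2} + 183 \cdot 36\right) \left(- \frac{1}{68625}\right) = \left(186 - 1296 + 6588\right) \left(- \frac{1}{68625}\right) = 5478 \left(- \frac{1}{68625}\right) = - \frac{1826}{22875}$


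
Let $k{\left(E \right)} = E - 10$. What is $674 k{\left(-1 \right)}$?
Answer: $-7414$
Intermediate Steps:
$k{\left(E \right)} = -10 + E$ ($k{\left(E \right)} = E - 10 = -10 + E$)
$674 k{\left(-1 \right)} = 674 \left(-10 - 1\right) = 674 \left(-11\right) = -7414$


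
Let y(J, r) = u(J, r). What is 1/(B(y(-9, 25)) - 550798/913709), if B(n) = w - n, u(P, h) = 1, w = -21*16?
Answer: -913709/308470731 ≈ -0.0029621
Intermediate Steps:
w = -336
y(J, r) = 1
B(n) = -336 - n
1/(B(y(-9, 25)) - 550798/913709) = 1/((-336 - 1*1) - 550798/913709) = 1/((-336 - 1) - 550798*1/913709) = 1/(-337 - 550798/913709) = 1/(-308470731/913709) = -913709/308470731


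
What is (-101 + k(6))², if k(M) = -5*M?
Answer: 17161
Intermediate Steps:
(-101 + k(6))² = (-101 - 5*6)² = (-101 - 30)² = (-131)² = 17161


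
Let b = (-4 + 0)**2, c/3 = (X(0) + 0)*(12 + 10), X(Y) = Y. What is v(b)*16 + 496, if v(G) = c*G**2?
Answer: 496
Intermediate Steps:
c = 0 (c = 3*((0 + 0)*(12 + 10)) = 3*(0*22) = 3*0 = 0)
b = 16 (b = (-4)**2 = 16)
v(G) = 0 (v(G) = 0*G**2 = 0)
v(b)*16 + 496 = 0*16 + 496 = 0 + 496 = 496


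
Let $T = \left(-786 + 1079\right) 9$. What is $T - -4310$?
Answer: $6947$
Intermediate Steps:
$T = 2637$ ($T = 293 \cdot 9 = 2637$)
$T - -4310 = 2637 - -4310 = 2637 + 4310 = 6947$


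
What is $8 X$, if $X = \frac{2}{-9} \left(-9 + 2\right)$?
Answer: $\frac{112}{9} \approx 12.444$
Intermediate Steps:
$X = \frac{14}{9}$ ($X = 2 \left(- \frac{1}{9}\right) \left(-7\right) = \left(- \frac{2}{9}\right) \left(-7\right) = \frac{14}{9} \approx 1.5556$)
$8 X = 8 \cdot \frac{14}{9} = \frac{112}{9}$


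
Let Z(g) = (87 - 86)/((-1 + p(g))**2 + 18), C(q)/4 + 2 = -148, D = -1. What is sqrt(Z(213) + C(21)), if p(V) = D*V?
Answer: I*sqrt(1259353511786)/45814 ≈ 24.495*I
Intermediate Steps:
p(V) = -V
C(q) = -600 (C(q) = -8 + 4*(-148) = -8 - 592 = -600)
Z(g) = 1/(18 + (-1 - g)**2) (Z(g) = (87 - 86)/((-1 - g)**2 + 18) = 1/(18 + (-1 - g)**2))
sqrt(Z(213) + C(21)) = sqrt(1/(18 + (1 + 213)**2) - 600) = sqrt(1/(18 + 214**2) - 600) = sqrt(1/(18 + 45796) - 600) = sqrt(1/45814 - 600) = sqrt(-27488399/45814) = I*sqrt(1259353511786)/45814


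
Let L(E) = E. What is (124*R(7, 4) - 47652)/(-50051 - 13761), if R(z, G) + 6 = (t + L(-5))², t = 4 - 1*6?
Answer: 10580/15953 ≈ 0.66320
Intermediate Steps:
t = -2 (t = 4 - 6 = -2)
R(z, G) = 43 (R(z, G) = -6 + (-2 - 5)² = -6 + (-7)² = -6 + 49 = 43)
(124*R(7, 4) - 47652)/(-50051 - 13761) = (124*43 - 47652)/(-50051 - 13761) = (5332 - 47652)/(-63812) = -42320*(-1/63812) = 10580/15953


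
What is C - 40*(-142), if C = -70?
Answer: 5610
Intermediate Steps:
C - 40*(-142) = -70 - 40*(-142) = -70 + 5680 = 5610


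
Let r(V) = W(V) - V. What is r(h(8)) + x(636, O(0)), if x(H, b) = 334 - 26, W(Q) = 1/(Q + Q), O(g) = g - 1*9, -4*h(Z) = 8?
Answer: 1239/4 ≈ 309.75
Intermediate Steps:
h(Z) = -2 (h(Z) = -¼*8 = -2)
O(g) = -9 + g (O(g) = g - 9 = -9 + g)
W(Q) = 1/(2*Q)
x(H, b) = 308
r(V) = 1/(2*V) - V
r(h(8)) + x(636, O(0)) = ((½)/(-2) - 1*(-2)) + 308 = ((½)*(-½) + 2) + 308 = (-¼ + 2) + 308 = 7/4 + 308 = 1239/4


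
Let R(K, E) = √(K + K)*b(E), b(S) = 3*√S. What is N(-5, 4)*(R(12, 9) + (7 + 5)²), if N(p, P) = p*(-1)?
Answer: 720 + 90*√6 ≈ 940.45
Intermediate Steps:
N(p, P) = -p
R(K, E) = 3*√2*√E*√K (R(K, E) = √(K + K)*(3*√E) = √(2*K)*(3*√E) = (√2*√K)*(3*√E) = 3*√2*√E*√K)
N(-5, 4)*(R(12, 9) + (7 + 5)²) = (-1*(-5))*(3*√2*√9*√12 + (7 + 5)²) = 5*(3*√2*3*(2*√3) + 12²) = 5*(18*√6 + 144) = 5*(144 + 18*√6) = 720 + 90*√6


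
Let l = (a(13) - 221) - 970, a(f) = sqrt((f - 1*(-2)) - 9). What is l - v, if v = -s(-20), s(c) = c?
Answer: -1211 + sqrt(6) ≈ -1208.6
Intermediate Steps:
a(f) = sqrt(-7 + f) (a(f) = sqrt((f + 2) - 9) = sqrt((2 + f) - 9) = sqrt(-7 + f))
l = -1191 + sqrt(6) (l = (sqrt(-7 + 13) - 221) - 970 = (sqrt(6) - 221) - 970 = (-221 + sqrt(6)) - 970 = -1191 + sqrt(6) ≈ -1188.6)
v = 20 (v = -1*(-20) = 20)
l - v = (-1191 + sqrt(6)) - 1*20 = (-1191 + sqrt(6)) - 20 = -1211 + sqrt(6)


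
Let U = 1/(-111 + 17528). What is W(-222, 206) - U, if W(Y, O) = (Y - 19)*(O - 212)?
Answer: 25184981/17417 ≈ 1446.0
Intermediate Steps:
W(Y, O) = (-212 + O)*(-19 + Y) (W(Y, O) = (-19 + Y)*(-212 + O) = (-212 + O)*(-19 + Y))
U = 1/17417 ≈ 5.7415e-5
W(-222, 206) - U = (4028 - 212*(-222) - 19*206 + 206*(-222)) - 1*1/17417 = (4028 + 47064 - 3914 - 45732) - 1/17417 = 1446 - 1/17417 = 25184981/17417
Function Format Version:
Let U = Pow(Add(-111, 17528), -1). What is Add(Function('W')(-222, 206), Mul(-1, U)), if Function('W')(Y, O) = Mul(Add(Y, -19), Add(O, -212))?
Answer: Rational(25184981, 17417) ≈ 1446.0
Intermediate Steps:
Function('W')(Y, O) = Mul(Add(-212, O), Add(-19, Y)) (Function('W')(Y, O) = Mul(Add(-19, Y), Add(-212, O)) = Mul(Add(-212, O), Add(-19, Y)))
U = Rational(1, 17417) (U = Pow(17417, -1) = Rational(1, 17417) ≈ 5.7415e-5)
Add(Function('W')(-222, 206), Mul(-1, U)) = Add(Add(4028, Mul(-212, -222), Mul(-19, 206), Mul(206, -222)), Mul(-1, Rational(1, 17417))) = Add(Add(4028, 47064, -3914, -45732), Rational(-1, 17417)) = Add(1446, Rational(-1, 17417)) = Rational(25184981, 17417)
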